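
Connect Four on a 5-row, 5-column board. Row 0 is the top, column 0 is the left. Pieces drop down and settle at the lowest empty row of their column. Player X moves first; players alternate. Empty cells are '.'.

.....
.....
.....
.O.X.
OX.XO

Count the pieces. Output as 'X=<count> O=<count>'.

X=3 O=3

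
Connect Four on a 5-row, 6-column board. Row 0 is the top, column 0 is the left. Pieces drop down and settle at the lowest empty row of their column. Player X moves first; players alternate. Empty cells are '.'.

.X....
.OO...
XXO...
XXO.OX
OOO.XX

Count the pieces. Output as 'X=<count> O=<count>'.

X=8 O=8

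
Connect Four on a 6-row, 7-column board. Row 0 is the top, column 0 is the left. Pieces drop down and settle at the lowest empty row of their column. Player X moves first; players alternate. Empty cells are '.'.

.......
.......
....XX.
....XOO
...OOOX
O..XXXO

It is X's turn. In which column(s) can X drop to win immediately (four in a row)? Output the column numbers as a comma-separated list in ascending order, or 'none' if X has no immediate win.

col 0: drop X → no win
col 1: drop X → no win
col 2: drop X → WIN!
col 3: drop X → no win
col 4: drop X → no win
col 5: drop X → no win
col 6: drop X → no win

Answer: 2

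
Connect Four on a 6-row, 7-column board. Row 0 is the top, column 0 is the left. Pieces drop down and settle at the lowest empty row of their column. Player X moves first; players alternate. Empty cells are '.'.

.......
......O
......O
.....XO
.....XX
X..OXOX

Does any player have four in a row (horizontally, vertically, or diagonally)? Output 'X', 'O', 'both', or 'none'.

none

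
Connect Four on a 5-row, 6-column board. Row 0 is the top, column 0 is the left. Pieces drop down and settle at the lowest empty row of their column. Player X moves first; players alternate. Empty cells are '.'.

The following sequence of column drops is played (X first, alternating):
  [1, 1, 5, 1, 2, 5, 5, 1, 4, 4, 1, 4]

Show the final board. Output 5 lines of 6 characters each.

Answer: .X....
.O....
.O..OX
.O..OO
.XX.XX

Derivation:
Move 1: X drops in col 1, lands at row 4
Move 2: O drops in col 1, lands at row 3
Move 3: X drops in col 5, lands at row 4
Move 4: O drops in col 1, lands at row 2
Move 5: X drops in col 2, lands at row 4
Move 6: O drops in col 5, lands at row 3
Move 7: X drops in col 5, lands at row 2
Move 8: O drops in col 1, lands at row 1
Move 9: X drops in col 4, lands at row 4
Move 10: O drops in col 4, lands at row 3
Move 11: X drops in col 1, lands at row 0
Move 12: O drops in col 4, lands at row 2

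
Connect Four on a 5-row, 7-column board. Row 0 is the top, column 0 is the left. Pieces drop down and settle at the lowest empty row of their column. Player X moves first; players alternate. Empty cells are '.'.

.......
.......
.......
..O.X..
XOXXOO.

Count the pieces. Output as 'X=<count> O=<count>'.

X=4 O=4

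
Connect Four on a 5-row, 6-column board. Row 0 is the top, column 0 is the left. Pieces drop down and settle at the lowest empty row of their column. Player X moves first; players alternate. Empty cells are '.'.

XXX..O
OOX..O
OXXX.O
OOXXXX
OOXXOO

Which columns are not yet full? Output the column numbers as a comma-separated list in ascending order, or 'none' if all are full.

Answer: 3,4

Derivation:
col 0: top cell = 'X' → FULL
col 1: top cell = 'X' → FULL
col 2: top cell = 'X' → FULL
col 3: top cell = '.' → open
col 4: top cell = '.' → open
col 5: top cell = 'O' → FULL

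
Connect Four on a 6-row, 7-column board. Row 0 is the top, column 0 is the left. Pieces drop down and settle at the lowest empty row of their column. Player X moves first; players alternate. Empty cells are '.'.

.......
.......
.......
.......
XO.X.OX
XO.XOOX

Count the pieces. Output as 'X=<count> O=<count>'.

X=6 O=5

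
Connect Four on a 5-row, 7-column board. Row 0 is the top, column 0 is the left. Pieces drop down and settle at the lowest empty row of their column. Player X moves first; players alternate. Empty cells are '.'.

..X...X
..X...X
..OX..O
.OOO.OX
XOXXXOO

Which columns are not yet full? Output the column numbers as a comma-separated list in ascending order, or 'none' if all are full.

Answer: 0,1,3,4,5

Derivation:
col 0: top cell = '.' → open
col 1: top cell = '.' → open
col 2: top cell = 'X' → FULL
col 3: top cell = '.' → open
col 4: top cell = '.' → open
col 5: top cell = '.' → open
col 6: top cell = 'X' → FULL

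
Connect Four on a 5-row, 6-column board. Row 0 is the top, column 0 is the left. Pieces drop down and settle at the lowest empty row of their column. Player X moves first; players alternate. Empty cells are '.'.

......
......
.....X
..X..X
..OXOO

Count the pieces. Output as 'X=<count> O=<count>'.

X=4 O=3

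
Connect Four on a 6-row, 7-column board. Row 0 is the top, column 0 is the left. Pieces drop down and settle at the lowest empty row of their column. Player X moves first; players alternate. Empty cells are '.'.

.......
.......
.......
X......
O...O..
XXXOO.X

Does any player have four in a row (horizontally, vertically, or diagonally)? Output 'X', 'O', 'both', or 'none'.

none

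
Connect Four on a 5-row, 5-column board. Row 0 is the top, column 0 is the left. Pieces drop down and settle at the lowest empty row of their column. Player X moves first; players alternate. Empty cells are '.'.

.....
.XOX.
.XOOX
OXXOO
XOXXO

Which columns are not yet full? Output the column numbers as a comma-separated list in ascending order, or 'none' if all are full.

col 0: top cell = '.' → open
col 1: top cell = '.' → open
col 2: top cell = '.' → open
col 3: top cell = '.' → open
col 4: top cell = '.' → open

Answer: 0,1,2,3,4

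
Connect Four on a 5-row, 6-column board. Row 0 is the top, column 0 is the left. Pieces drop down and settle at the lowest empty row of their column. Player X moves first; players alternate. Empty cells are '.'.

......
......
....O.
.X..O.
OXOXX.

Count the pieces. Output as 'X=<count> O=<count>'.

X=4 O=4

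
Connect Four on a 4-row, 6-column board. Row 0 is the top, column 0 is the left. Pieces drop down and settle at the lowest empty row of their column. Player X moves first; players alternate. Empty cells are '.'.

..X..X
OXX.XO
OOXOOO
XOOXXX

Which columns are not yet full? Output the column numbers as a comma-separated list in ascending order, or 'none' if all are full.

Answer: 0,1,3,4

Derivation:
col 0: top cell = '.' → open
col 1: top cell = '.' → open
col 2: top cell = 'X' → FULL
col 3: top cell = '.' → open
col 4: top cell = '.' → open
col 5: top cell = 'X' → FULL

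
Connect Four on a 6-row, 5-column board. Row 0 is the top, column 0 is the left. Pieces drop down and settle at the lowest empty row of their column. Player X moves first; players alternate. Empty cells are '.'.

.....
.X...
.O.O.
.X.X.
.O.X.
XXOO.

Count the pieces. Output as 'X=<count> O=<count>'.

X=6 O=5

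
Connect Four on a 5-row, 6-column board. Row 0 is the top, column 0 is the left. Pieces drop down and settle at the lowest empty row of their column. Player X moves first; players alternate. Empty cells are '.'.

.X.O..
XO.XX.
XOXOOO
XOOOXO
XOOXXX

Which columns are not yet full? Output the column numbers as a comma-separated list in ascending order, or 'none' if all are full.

col 0: top cell = '.' → open
col 1: top cell = 'X' → FULL
col 2: top cell = '.' → open
col 3: top cell = 'O' → FULL
col 4: top cell = '.' → open
col 5: top cell = '.' → open

Answer: 0,2,4,5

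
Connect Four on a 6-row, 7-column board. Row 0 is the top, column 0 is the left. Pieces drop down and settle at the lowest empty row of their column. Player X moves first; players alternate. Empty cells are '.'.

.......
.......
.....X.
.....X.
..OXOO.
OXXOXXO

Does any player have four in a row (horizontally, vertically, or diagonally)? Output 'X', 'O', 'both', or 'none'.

none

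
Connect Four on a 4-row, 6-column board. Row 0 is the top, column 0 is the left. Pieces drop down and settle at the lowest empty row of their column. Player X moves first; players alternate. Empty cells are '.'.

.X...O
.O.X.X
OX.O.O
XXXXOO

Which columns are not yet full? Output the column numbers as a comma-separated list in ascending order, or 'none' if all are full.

col 0: top cell = '.' → open
col 1: top cell = 'X' → FULL
col 2: top cell = '.' → open
col 3: top cell = '.' → open
col 4: top cell = '.' → open
col 5: top cell = 'O' → FULL

Answer: 0,2,3,4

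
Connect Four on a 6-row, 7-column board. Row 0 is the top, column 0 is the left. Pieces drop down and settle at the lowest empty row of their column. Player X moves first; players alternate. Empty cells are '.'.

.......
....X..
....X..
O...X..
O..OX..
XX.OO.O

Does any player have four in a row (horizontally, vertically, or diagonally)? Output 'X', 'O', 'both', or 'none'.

X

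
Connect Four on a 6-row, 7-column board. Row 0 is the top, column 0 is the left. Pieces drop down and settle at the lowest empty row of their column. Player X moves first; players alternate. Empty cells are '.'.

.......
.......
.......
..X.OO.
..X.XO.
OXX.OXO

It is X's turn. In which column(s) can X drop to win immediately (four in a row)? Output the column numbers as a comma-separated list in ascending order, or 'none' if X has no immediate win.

col 0: drop X → no win
col 1: drop X → no win
col 2: drop X → WIN!
col 3: drop X → no win
col 4: drop X → no win
col 5: drop X → no win
col 6: drop X → no win

Answer: 2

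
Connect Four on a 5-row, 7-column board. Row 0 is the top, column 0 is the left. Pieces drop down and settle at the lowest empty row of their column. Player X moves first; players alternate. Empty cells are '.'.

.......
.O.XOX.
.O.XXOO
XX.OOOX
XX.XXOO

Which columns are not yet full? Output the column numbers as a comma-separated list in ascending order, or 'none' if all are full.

Answer: 0,1,2,3,4,5,6

Derivation:
col 0: top cell = '.' → open
col 1: top cell = '.' → open
col 2: top cell = '.' → open
col 3: top cell = '.' → open
col 4: top cell = '.' → open
col 5: top cell = '.' → open
col 6: top cell = '.' → open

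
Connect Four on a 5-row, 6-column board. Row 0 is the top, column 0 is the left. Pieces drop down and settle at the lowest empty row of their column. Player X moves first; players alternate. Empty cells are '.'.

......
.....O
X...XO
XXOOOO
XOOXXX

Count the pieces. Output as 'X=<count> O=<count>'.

X=8 O=8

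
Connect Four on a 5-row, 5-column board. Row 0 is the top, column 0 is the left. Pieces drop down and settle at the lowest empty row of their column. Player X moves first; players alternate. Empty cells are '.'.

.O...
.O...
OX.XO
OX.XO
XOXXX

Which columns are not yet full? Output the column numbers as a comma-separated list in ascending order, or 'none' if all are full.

col 0: top cell = '.' → open
col 1: top cell = 'O' → FULL
col 2: top cell = '.' → open
col 3: top cell = '.' → open
col 4: top cell = '.' → open

Answer: 0,2,3,4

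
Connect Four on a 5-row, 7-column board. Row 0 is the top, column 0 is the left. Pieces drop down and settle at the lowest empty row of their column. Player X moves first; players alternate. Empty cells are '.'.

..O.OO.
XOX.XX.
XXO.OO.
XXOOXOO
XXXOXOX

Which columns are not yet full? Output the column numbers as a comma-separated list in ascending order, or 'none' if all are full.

col 0: top cell = '.' → open
col 1: top cell = '.' → open
col 2: top cell = 'O' → FULL
col 3: top cell = '.' → open
col 4: top cell = 'O' → FULL
col 5: top cell = 'O' → FULL
col 6: top cell = '.' → open

Answer: 0,1,3,6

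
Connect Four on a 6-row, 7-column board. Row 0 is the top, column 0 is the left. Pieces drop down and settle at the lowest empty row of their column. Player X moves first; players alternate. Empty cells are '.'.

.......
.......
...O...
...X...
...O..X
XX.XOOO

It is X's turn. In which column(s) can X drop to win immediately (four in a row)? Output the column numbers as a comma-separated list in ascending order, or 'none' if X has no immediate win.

col 0: drop X → no win
col 1: drop X → no win
col 2: drop X → WIN!
col 3: drop X → no win
col 4: drop X → no win
col 5: drop X → no win
col 6: drop X → no win

Answer: 2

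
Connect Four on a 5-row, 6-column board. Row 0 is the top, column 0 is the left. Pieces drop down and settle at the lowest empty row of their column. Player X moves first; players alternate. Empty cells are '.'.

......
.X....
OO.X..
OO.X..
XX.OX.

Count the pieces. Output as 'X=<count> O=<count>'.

X=6 O=5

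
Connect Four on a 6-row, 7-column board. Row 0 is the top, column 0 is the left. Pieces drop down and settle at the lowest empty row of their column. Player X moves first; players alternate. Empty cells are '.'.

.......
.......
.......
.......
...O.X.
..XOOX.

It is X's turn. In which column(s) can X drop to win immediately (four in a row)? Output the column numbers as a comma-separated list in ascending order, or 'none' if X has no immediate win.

col 0: drop X → no win
col 1: drop X → no win
col 2: drop X → no win
col 3: drop X → no win
col 4: drop X → no win
col 5: drop X → no win
col 6: drop X → no win

Answer: none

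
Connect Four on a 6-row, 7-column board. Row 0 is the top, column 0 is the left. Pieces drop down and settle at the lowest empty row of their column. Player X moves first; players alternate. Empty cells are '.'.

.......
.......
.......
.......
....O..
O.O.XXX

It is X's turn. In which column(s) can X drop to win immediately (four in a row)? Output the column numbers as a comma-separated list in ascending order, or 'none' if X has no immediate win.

col 0: drop X → no win
col 1: drop X → no win
col 2: drop X → no win
col 3: drop X → WIN!
col 4: drop X → no win
col 5: drop X → no win
col 6: drop X → no win

Answer: 3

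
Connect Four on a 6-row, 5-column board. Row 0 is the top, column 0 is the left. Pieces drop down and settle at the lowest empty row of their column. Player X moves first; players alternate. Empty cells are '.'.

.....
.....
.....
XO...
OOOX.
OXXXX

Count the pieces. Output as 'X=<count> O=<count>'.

X=6 O=5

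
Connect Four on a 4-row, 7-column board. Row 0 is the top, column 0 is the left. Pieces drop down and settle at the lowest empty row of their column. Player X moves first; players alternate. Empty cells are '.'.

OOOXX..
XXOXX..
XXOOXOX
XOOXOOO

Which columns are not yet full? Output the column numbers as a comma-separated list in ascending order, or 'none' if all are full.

col 0: top cell = 'O' → FULL
col 1: top cell = 'O' → FULL
col 2: top cell = 'O' → FULL
col 3: top cell = 'X' → FULL
col 4: top cell = 'X' → FULL
col 5: top cell = '.' → open
col 6: top cell = '.' → open

Answer: 5,6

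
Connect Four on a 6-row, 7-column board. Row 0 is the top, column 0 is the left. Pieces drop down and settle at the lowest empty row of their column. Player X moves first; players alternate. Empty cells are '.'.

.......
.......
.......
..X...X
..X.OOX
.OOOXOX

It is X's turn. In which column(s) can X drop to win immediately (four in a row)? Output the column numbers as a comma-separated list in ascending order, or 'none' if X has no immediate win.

Answer: 6

Derivation:
col 0: drop X → no win
col 1: drop X → no win
col 2: drop X → no win
col 3: drop X → no win
col 4: drop X → no win
col 5: drop X → no win
col 6: drop X → WIN!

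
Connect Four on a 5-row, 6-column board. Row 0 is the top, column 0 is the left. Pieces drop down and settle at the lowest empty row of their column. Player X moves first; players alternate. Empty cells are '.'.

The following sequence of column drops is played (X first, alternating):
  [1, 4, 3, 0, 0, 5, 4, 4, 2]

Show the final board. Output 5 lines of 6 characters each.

Answer: ......
......
....O.
X...X.
OXXXOO

Derivation:
Move 1: X drops in col 1, lands at row 4
Move 2: O drops in col 4, lands at row 4
Move 3: X drops in col 3, lands at row 4
Move 4: O drops in col 0, lands at row 4
Move 5: X drops in col 0, lands at row 3
Move 6: O drops in col 5, lands at row 4
Move 7: X drops in col 4, lands at row 3
Move 8: O drops in col 4, lands at row 2
Move 9: X drops in col 2, lands at row 4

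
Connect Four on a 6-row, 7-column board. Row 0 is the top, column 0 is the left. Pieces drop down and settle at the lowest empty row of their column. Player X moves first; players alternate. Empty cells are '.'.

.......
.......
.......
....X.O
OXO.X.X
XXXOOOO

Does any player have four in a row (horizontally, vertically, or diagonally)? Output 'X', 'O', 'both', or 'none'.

O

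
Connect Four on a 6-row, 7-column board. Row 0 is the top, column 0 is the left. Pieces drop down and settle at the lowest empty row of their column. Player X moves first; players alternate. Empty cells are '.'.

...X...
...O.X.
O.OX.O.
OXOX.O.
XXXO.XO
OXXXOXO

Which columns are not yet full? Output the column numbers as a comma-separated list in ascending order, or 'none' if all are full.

Answer: 0,1,2,4,5,6

Derivation:
col 0: top cell = '.' → open
col 1: top cell = '.' → open
col 2: top cell = '.' → open
col 3: top cell = 'X' → FULL
col 4: top cell = '.' → open
col 5: top cell = '.' → open
col 6: top cell = '.' → open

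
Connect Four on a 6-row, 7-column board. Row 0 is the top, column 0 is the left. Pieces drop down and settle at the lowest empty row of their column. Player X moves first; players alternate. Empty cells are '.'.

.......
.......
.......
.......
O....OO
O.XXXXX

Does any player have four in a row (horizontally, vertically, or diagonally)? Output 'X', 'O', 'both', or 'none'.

X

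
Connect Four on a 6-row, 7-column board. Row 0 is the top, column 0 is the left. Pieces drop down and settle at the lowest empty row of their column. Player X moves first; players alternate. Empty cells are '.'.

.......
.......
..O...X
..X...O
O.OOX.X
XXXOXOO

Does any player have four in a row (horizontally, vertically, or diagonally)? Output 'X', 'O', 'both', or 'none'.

none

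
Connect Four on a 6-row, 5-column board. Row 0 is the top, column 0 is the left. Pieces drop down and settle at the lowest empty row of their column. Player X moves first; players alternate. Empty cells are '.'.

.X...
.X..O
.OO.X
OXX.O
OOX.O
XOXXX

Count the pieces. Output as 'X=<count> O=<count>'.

X=10 O=9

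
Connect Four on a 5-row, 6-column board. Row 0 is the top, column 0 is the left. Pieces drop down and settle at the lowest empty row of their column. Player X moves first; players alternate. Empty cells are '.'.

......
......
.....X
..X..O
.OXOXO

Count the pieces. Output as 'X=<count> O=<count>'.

X=4 O=4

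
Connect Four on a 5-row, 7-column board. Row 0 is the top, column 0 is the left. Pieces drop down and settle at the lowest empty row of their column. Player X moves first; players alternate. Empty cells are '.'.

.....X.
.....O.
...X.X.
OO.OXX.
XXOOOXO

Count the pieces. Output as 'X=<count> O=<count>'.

X=8 O=8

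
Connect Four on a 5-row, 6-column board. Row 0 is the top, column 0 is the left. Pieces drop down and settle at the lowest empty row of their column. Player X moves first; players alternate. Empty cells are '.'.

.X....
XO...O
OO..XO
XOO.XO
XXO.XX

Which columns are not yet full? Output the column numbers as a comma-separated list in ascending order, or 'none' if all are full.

Answer: 0,2,3,4,5

Derivation:
col 0: top cell = '.' → open
col 1: top cell = 'X' → FULL
col 2: top cell = '.' → open
col 3: top cell = '.' → open
col 4: top cell = '.' → open
col 5: top cell = '.' → open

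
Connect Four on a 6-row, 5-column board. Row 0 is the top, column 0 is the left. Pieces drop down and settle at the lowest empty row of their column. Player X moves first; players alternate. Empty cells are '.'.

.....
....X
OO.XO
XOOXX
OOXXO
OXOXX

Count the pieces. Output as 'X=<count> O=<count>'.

X=10 O=10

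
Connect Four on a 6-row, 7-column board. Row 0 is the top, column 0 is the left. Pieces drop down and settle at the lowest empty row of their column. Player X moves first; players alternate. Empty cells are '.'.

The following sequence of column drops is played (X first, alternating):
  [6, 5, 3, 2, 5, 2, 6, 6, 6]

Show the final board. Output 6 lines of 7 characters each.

Answer: .......
.......
......X
......O
..O..XX
..OX.OX

Derivation:
Move 1: X drops in col 6, lands at row 5
Move 2: O drops in col 5, lands at row 5
Move 3: X drops in col 3, lands at row 5
Move 4: O drops in col 2, lands at row 5
Move 5: X drops in col 5, lands at row 4
Move 6: O drops in col 2, lands at row 4
Move 7: X drops in col 6, lands at row 4
Move 8: O drops in col 6, lands at row 3
Move 9: X drops in col 6, lands at row 2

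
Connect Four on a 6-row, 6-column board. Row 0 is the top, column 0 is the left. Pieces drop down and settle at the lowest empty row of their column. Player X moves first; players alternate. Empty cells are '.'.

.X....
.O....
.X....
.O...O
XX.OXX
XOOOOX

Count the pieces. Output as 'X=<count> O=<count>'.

X=8 O=8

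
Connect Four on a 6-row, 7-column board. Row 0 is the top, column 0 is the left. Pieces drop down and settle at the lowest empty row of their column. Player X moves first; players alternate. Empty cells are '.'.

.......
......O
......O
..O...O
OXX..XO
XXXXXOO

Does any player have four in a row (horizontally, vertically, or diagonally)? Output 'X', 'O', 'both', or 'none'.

both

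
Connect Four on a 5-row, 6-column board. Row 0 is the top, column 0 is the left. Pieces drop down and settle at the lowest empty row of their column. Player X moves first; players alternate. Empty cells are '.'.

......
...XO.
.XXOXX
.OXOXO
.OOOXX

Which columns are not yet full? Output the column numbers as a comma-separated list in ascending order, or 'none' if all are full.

Answer: 0,1,2,3,4,5

Derivation:
col 0: top cell = '.' → open
col 1: top cell = '.' → open
col 2: top cell = '.' → open
col 3: top cell = '.' → open
col 4: top cell = '.' → open
col 5: top cell = '.' → open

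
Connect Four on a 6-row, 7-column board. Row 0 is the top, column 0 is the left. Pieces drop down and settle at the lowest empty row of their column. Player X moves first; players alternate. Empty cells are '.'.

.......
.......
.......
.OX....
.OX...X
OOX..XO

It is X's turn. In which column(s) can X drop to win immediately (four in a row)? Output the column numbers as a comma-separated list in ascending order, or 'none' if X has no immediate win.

col 0: drop X → no win
col 1: drop X → no win
col 2: drop X → WIN!
col 3: drop X → no win
col 4: drop X → no win
col 5: drop X → no win
col 6: drop X → no win

Answer: 2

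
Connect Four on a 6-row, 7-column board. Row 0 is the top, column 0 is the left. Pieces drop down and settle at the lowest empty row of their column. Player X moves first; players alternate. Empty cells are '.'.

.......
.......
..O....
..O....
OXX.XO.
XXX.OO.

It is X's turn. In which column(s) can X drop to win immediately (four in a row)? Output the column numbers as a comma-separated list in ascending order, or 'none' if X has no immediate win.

col 0: drop X → no win
col 1: drop X → no win
col 2: drop X → no win
col 3: drop X → WIN!
col 4: drop X → no win
col 5: drop X → no win
col 6: drop X → no win

Answer: 3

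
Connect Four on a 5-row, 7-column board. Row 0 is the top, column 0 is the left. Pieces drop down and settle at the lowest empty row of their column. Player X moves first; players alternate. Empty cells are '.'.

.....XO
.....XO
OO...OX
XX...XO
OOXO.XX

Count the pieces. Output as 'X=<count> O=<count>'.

X=9 O=9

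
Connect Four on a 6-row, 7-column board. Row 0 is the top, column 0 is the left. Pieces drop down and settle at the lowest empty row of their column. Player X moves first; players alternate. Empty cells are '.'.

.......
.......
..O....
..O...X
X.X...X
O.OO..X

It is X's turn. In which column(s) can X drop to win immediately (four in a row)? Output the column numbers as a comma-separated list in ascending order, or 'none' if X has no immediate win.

Answer: 6

Derivation:
col 0: drop X → no win
col 1: drop X → no win
col 2: drop X → no win
col 3: drop X → no win
col 4: drop X → no win
col 5: drop X → no win
col 6: drop X → WIN!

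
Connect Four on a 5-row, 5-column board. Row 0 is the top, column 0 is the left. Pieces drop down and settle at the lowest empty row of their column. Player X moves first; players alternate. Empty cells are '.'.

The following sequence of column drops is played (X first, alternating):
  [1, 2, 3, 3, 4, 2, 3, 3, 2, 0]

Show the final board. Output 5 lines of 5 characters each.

Answer: .....
...O.
..XX.
..OO.
OXOXX

Derivation:
Move 1: X drops in col 1, lands at row 4
Move 2: O drops in col 2, lands at row 4
Move 3: X drops in col 3, lands at row 4
Move 4: O drops in col 3, lands at row 3
Move 5: X drops in col 4, lands at row 4
Move 6: O drops in col 2, lands at row 3
Move 7: X drops in col 3, lands at row 2
Move 8: O drops in col 3, lands at row 1
Move 9: X drops in col 2, lands at row 2
Move 10: O drops in col 0, lands at row 4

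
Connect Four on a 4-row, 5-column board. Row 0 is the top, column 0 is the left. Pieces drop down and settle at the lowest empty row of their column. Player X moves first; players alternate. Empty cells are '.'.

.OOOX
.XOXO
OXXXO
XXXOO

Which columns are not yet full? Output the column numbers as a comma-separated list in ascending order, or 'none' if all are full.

col 0: top cell = '.' → open
col 1: top cell = 'O' → FULL
col 2: top cell = 'O' → FULL
col 3: top cell = 'O' → FULL
col 4: top cell = 'X' → FULL

Answer: 0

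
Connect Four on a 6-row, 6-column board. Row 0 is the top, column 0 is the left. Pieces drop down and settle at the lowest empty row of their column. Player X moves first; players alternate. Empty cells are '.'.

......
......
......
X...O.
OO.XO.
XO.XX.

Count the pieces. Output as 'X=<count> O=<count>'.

X=5 O=5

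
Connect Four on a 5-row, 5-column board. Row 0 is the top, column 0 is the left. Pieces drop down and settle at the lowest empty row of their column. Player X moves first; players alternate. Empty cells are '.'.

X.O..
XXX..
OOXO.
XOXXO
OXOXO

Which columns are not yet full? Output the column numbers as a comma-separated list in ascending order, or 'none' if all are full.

Answer: 1,3,4

Derivation:
col 0: top cell = 'X' → FULL
col 1: top cell = '.' → open
col 2: top cell = 'O' → FULL
col 3: top cell = '.' → open
col 4: top cell = '.' → open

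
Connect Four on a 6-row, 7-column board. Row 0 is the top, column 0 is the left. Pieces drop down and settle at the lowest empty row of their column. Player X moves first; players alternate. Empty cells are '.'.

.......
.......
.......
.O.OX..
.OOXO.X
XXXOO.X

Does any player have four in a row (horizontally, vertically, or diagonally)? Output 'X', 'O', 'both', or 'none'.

none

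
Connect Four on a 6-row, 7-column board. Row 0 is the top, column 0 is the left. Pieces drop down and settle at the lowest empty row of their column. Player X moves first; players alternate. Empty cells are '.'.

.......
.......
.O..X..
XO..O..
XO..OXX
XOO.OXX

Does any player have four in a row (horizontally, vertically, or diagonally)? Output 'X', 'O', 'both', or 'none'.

O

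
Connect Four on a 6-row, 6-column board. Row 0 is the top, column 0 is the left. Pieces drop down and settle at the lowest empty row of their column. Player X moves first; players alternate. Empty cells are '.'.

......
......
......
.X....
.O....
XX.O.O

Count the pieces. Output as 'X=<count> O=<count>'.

X=3 O=3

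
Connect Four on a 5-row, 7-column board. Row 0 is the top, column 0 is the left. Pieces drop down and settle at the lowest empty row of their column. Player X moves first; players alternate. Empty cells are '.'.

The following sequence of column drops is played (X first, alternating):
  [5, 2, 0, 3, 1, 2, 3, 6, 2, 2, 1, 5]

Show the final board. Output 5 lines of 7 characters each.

Answer: .......
..O....
..X....
.XOX.O.
XXOO.XO

Derivation:
Move 1: X drops in col 5, lands at row 4
Move 2: O drops in col 2, lands at row 4
Move 3: X drops in col 0, lands at row 4
Move 4: O drops in col 3, lands at row 4
Move 5: X drops in col 1, lands at row 4
Move 6: O drops in col 2, lands at row 3
Move 7: X drops in col 3, lands at row 3
Move 8: O drops in col 6, lands at row 4
Move 9: X drops in col 2, lands at row 2
Move 10: O drops in col 2, lands at row 1
Move 11: X drops in col 1, lands at row 3
Move 12: O drops in col 5, lands at row 3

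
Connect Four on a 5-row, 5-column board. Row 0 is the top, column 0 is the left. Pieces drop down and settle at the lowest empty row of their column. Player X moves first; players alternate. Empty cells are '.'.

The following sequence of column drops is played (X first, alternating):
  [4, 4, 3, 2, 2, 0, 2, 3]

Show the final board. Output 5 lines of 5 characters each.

Move 1: X drops in col 4, lands at row 4
Move 2: O drops in col 4, lands at row 3
Move 3: X drops in col 3, lands at row 4
Move 4: O drops in col 2, lands at row 4
Move 5: X drops in col 2, lands at row 3
Move 6: O drops in col 0, lands at row 4
Move 7: X drops in col 2, lands at row 2
Move 8: O drops in col 3, lands at row 3

Answer: .....
.....
..X..
..XOO
O.OXX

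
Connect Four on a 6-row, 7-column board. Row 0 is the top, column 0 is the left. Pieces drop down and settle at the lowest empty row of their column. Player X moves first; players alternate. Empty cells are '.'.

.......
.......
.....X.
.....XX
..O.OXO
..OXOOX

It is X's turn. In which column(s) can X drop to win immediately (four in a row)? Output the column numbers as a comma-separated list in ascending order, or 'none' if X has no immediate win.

col 0: drop X → no win
col 1: drop X → no win
col 2: drop X → no win
col 3: drop X → no win
col 4: drop X → no win
col 5: drop X → WIN!
col 6: drop X → no win

Answer: 5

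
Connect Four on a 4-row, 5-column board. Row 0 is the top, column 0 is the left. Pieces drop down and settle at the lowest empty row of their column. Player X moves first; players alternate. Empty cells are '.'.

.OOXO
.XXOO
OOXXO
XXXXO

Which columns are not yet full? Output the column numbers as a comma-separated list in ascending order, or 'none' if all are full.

col 0: top cell = '.' → open
col 1: top cell = 'O' → FULL
col 2: top cell = 'O' → FULL
col 3: top cell = 'X' → FULL
col 4: top cell = 'O' → FULL

Answer: 0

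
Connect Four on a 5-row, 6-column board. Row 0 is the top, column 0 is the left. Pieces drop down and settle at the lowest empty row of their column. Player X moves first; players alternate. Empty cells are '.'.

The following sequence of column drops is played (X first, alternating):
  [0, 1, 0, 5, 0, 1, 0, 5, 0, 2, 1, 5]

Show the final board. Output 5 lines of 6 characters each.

Answer: X.....
X.....
XX...O
XO...O
XOO..O

Derivation:
Move 1: X drops in col 0, lands at row 4
Move 2: O drops in col 1, lands at row 4
Move 3: X drops in col 0, lands at row 3
Move 4: O drops in col 5, lands at row 4
Move 5: X drops in col 0, lands at row 2
Move 6: O drops in col 1, lands at row 3
Move 7: X drops in col 0, lands at row 1
Move 8: O drops in col 5, lands at row 3
Move 9: X drops in col 0, lands at row 0
Move 10: O drops in col 2, lands at row 4
Move 11: X drops in col 1, lands at row 2
Move 12: O drops in col 5, lands at row 2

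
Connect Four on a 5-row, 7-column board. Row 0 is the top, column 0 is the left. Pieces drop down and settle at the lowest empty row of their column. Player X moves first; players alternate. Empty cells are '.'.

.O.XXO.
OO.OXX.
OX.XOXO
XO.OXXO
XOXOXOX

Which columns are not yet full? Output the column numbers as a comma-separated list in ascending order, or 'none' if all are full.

Answer: 0,2,6

Derivation:
col 0: top cell = '.' → open
col 1: top cell = 'O' → FULL
col 2: top cell = '.' → open
col 3: top cell = 'X' → FULL
col 4: top cell = 'X' → FULL
col 5: top cell = 'O' → FULL
col 6: top cell = '.' → open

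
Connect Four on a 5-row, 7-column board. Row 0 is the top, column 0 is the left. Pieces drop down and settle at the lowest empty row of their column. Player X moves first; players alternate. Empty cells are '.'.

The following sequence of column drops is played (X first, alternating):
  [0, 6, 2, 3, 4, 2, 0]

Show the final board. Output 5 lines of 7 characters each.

Move 1: X drops in col 0, lands at row 4
Move 2: O drops in col 6, lands at row 4
Move 3: X drops in col 2, lands at row 4
Move 4: O drops in col 3, lands at row 4
Move 5: X drops in col 4, lands at row 4
Move 6: O drops in col 2, lands at row 3
Move 7: X drops in col 0, lands at row 3

Answer: .......
.......
.......
X.O....
X.XOX.O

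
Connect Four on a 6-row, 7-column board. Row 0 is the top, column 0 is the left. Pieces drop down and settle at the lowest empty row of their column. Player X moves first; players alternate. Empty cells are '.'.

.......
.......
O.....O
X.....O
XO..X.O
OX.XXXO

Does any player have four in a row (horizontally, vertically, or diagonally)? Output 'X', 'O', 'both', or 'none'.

O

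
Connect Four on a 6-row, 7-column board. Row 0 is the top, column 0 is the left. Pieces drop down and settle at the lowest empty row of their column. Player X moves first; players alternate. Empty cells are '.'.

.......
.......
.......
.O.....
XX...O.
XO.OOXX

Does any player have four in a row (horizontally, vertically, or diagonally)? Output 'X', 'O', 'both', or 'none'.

none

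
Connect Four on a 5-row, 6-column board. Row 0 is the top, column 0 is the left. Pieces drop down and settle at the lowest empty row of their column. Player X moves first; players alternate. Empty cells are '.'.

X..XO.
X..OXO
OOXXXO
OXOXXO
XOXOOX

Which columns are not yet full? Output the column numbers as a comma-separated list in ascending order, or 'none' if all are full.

col 0: top cell = 'X' → FULL
col 1: top cell = '.' → open
col 2: top cell = '.' → open
col 3: top cell = 'X' → FULL
col 4: top cell = 'O' → FULL
col 5: top cell = '.' → open

Answer: 1,2,5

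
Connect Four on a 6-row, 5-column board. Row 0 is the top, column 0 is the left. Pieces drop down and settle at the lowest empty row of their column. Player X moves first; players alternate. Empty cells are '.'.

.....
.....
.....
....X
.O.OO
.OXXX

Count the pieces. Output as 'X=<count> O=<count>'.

X=4 O=4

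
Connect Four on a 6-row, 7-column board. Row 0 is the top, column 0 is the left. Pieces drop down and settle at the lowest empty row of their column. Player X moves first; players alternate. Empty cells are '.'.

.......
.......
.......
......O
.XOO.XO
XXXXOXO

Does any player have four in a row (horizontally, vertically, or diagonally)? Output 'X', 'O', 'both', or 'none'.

X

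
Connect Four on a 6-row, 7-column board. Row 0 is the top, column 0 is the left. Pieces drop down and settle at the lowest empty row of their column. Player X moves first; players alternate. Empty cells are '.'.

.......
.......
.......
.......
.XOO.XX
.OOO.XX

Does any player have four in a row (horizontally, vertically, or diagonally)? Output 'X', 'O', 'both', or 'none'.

none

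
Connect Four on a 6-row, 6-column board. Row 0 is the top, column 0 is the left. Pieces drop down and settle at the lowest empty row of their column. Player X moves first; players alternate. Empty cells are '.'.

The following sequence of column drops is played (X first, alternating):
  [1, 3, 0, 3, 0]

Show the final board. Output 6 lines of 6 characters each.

Move 1: X drops in col 1, lands at row 5
Move 2: O drops in col 3, lands at row 5
Move 3: X drops in col 0, lands at row 5
Move 4: O drops in col 3, lands at row 4
Move 5: X drops in col 0, lands at row 4

Answer: ......
......
......
......
X..O..
XX.O..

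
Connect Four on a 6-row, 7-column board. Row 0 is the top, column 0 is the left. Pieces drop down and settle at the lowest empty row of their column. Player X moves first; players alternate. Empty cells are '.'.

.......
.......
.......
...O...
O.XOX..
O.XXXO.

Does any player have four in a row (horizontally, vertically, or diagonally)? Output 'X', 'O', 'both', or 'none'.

none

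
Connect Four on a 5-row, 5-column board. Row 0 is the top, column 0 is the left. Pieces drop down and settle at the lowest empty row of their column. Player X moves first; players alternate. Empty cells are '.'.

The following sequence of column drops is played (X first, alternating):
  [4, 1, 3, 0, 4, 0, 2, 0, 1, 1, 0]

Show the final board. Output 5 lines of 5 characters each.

Answer: .....
X....
OO...
OX..X
OOXXX

Derivation:
Move 1: X drops in col 4, lands at row 4
Move 2: O drops in col 1, lands at row 4
Move 3: X drops in col 3, lands at row 4
Move 4: O drops in col 0, lands at row 4
Move 5: X drops in col 4, lands at row 3
Move 6: O drops in col 0, lands at row 3
Move 7: X drops in col 2, lands at row 4
Move 8: O drops in col 0, lands at row 2
Move 9: X drops in col 1, lands at row 3
Move 10: O drops in col 1, lands at row 2
Move 11: X drops in col 0, lands at row 1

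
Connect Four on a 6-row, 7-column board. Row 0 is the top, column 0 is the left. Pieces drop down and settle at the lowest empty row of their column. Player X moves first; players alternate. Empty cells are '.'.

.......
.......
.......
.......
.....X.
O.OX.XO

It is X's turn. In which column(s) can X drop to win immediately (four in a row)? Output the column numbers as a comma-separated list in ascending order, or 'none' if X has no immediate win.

col 0: drop X → no win
col 1: drop X → no win
col 2: drop X → no win
col 3: drop X → no win
col 4: drop X → no win
col 5: drop X → no win
col 6: drop X → no win

Answer: none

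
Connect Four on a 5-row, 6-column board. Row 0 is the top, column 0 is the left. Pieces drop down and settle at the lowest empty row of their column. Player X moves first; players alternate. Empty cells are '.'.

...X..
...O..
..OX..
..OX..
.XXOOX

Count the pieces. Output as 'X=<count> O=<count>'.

X=6 O=5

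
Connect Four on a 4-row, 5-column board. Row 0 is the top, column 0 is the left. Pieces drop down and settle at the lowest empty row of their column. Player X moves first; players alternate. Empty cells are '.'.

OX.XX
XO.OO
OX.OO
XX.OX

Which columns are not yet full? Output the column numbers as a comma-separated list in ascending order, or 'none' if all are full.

Answer: 2

Derivation:
col 0: top cell = 'O' → FULL
col 1: top cell = 'X' → FULL
col 2: top cell = '.' → open
col 3: top cell = 'X' → FULL
col 4: top cell = 'X' → FULL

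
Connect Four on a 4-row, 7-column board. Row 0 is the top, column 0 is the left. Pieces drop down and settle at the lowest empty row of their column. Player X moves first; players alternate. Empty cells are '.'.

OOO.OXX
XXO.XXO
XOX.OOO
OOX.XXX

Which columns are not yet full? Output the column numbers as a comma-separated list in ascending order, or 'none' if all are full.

col 0: top cell = 'O' → FULL
col 1: top cell = 'O' → FULL
col 2: top cell = 'O' → FULL
col 3: top cell = '.' → open
col 4: top cell = 'O' → FULL
col 5: top cell = 'X' → FULL
col 6: top cell = 'X' → FULL

Answer: 3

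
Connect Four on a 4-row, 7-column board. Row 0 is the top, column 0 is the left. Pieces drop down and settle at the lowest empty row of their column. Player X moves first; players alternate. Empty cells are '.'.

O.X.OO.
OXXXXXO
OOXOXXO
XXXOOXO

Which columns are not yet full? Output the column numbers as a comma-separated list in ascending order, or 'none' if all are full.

col 0: top cell = 'O' → FULL
col 1: top cell = '.' → open
col 2: top cell = 'X' → FULL
col 3: top cell = '.' → open
col 4: top cell = 'O' → FULL
col 5: top cell = 'O' → FULL
col 6: top cell = '.' → open

Answer: 1,3,6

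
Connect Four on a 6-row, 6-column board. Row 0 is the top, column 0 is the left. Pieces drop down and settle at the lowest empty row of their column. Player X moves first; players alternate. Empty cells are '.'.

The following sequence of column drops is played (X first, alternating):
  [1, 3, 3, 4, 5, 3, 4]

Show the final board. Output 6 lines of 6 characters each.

Move 1: X drops in col 1, lands at row 5
Move 2: O drops in col 3, lands at row 5
Move 3: X drops in col 3, lands at row 4
Move 4: O drops in col 4, lands at row 5
Move 5: X drops in col 5, lands at row 5
Move 6: O drops in col 3, lands at row 3
Move 7: X drops in col 4, lands at row 4

Answer: ......
......
......
...O..
...XX.
.X.OOX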